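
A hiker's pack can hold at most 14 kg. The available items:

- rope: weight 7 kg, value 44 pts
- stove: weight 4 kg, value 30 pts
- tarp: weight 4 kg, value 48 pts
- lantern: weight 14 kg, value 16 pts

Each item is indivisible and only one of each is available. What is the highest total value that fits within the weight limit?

Check high-value combinations within 14 kg:
- rope+tarp: weight 7+4=11, value 44+48=92
- stove+tarp: weight 4+4=8, value 30+48=78
- rope+stove: weight 7+4=11, value 44+30=74
Best: 92 pts.

92 pts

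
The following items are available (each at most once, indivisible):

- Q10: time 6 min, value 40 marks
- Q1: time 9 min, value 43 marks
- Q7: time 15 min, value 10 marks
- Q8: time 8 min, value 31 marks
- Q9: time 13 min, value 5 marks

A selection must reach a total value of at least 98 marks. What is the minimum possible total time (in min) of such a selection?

Subsets with value ≥ 98, sorted by total time:
- Q10+Q1+Q8: time 23, value 114
- Q10+Q1+Q8+Q9: time 36, value 119
Minimum time: 23 min.

23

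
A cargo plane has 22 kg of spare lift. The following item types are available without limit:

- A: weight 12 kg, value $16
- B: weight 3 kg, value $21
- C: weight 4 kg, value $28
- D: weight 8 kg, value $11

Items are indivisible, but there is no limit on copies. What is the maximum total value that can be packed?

$154

Best value-per-unit is B at 21/3; filling with it alone gives 7×21 = 147.
Optimal mix: 6×B + 1×C → weight 22, value 154.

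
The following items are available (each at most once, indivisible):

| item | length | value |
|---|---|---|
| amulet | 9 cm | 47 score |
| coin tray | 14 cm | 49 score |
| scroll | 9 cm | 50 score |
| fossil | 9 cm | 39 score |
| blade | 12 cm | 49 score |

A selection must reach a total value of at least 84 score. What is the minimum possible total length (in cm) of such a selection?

Subsets with value ≥ 84, sorted by total length:
- amulet+scroll: length 18, value 97
- scroll+fossil: length 18, value 89
- amulet+fossil: length 18, value 86
- scroll+blade: length 21, value 99
Minimum length: 18 cm.

18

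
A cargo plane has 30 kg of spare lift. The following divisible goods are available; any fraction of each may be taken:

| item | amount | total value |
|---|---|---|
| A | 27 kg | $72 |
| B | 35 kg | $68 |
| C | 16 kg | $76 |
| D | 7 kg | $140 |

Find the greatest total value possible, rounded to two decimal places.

Take in order of value per unit:
- D (140/7 per unit): all 7 → value 140, running total 140.00
- C (76/16 per unit): all 16 → value 76, running total 216.00
- A (72/27 per unit): 7 of 27 → value 7×72/27 = 18.6667, running total 234.67
Total 234.67.

234.67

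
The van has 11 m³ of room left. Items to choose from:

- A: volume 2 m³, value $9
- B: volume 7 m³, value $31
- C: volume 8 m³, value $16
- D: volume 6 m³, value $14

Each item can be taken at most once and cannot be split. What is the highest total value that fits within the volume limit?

Check high-value combinations within 11 m³:
- A+B: volume 2+7=9, value 9+31=40
- B: volume 7, value 31
- A+C: volume 2+8=10, value 9+16=25
- A+D: volume 2+6=8, value 9+14=23
- C: volume 8, value 16
Best: $40.

$40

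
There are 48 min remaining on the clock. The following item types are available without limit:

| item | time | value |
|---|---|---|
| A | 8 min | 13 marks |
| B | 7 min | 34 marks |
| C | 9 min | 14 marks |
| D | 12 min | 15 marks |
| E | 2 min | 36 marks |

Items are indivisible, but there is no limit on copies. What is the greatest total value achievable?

Best value-per-unit is E at 36/2, and filling with it alone uses time 24×2=48. No mix of the others beats 24×36 = 864.

864 marks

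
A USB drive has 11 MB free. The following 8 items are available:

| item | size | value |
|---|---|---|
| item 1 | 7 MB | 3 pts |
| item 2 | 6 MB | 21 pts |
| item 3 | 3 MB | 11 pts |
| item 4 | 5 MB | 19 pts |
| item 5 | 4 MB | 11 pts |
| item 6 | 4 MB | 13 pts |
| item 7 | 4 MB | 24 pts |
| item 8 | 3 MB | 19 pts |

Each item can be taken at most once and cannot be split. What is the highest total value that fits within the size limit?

This is a 0/1 knapsack; check combinations near the capacity.
- item 6+item 7+item 8: size 4+4+3=11, value 13+24+19=56
- item 3+item 7+item 8: size 3+4+3=10, value 11+24+19=54
- item 5+item 7+item 8: size 4+4+3=11, value 11+24+19=54
- item 3+item 4+item 8: size 3+5+3=11, value 11+19+19=49
- item 3+item 6+item 7: size 3+4+4=11, value 11+13+24=48
Best: 56 pts.

56 pts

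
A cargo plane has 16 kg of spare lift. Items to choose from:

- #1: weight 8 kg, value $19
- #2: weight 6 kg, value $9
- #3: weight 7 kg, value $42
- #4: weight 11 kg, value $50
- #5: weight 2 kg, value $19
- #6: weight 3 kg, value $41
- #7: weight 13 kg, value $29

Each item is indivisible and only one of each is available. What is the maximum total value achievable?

$110

Check high-value combinations within 16 kg:
- #4+#5+#6: weight 11+2+3=16, value 50+19+41=110
- #3+#5+#6: weight 7+2+3=12, value 42+19+41=102
- #2+#3+#6: weight 6+7+3=16, value 9+42+41=92
- #4+#6: weight 11+3=14, value 50+41=91
- #3+#6: weight 7+3=10, value 42+41=83
Best: $110.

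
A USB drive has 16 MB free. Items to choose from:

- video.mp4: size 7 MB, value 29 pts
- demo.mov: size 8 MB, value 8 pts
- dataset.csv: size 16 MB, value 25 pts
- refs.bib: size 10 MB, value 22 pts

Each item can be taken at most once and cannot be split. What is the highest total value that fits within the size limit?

37 pts

Check high-value combinations within 16 MB:
- video.mp4+demo.mov: size 7+8=15, value 29+8=37
- video.mp4: size 7, value 29
- dataset.csv: size 16, value 25
- refs.bib: size 10, value 22
- demo.mov: size 8, value 8
Best: 37 pts.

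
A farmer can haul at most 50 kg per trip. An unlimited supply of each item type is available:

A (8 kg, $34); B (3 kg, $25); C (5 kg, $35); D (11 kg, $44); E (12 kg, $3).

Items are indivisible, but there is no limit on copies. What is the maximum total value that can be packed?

$410

Best value-per-unit is B at 25/3; filling with it alone gives 16×25 = 400.
Optimal mix: 15×B + 1×C → weight 50, value 410.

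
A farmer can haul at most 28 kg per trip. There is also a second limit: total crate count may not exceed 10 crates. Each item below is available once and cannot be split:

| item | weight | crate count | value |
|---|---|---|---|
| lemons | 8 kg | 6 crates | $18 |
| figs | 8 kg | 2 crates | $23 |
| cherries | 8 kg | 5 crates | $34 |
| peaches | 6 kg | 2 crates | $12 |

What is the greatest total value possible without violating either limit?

Feasible sets respecting both limits:
- figs+cherries+peaches: weight 22, crate count 9, value 69
- figs+cherries: weight 16, crate count 7, value 57
- lemons+figs+peaches: weight 22, crate count 10, value 53
Best: $69.

$69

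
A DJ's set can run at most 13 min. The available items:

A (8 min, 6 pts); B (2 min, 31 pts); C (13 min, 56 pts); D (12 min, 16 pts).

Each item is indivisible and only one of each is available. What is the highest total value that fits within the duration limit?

56 pts

Check high-value combinations within 13 min:
- C: duration 13, value 56
- A+B: duration 8+2=10, value 6+31=37
- B: duration 2, value 31
- D: duration 12, value 16
- A: duration 8, value 6
Best: 56 pts.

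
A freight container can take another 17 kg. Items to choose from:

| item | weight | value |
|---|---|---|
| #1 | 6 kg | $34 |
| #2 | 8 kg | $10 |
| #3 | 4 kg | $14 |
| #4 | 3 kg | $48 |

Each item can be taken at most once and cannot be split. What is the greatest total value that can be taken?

$96

Check high-value combinations within 17 kg:
- #1+#3+#4: weight 6+4+3=13, value 34+14+48=96
- #1+#2+#4: weight 6+8+3=17, value 34+10+48=92
- #1+#4: weight 6+3=9, value 34+48=82
- #2+#3+#4: weight 8+4+3=15, value 10+14+48=72
- #3+#4: weight 4+3=7, value 14+48=62
Best: $96.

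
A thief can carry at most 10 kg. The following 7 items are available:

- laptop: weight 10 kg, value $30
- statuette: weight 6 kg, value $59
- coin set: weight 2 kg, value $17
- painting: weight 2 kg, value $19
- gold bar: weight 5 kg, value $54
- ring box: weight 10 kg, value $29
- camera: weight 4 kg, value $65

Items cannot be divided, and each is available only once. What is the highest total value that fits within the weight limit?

$124

Check high-value combinations within 10 kg:
- statuette+camera: weight 6+4=10, value 59+65=124
- gold bar+camera: weight 5+4=9, value 54+65=119
- coin set+painting+camera: weight 2+2+4=8, value 17+19+65=101
- statuette+coin set+painting: weight 6+2+2=10, value 59+17+19=95
- coin set+painting+gold bar: weight 2+2+5=9, value 17+19+54=90
Best: $124.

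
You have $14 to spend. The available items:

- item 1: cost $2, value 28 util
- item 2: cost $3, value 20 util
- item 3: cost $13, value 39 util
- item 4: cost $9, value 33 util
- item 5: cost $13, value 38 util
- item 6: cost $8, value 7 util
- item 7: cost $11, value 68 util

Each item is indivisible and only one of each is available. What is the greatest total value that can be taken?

96 util

Check high-value combinations within $14:
- item 1+item 7: cost 2+11=13, value 28+68=96
- item 2+item 7: cost 3+11=14, value 20+68=88
- item 1+item 2+item 4: cost 2+3+9=14, value 28+20+33=81
- item 7: cost 11, value 68
- item 1+item 4: cost 2+9=11, value 28+33=61
Best: 96 util.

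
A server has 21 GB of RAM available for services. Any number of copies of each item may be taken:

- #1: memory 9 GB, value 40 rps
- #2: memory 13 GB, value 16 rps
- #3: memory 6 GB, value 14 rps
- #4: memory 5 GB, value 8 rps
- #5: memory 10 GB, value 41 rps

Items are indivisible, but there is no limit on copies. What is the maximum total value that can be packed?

82 rps

Best value-per-unit is #1 at 40/9; filling with it alone gives 2×40 = 80.
Optimal mix: 2×#5 → memory 20, value 82.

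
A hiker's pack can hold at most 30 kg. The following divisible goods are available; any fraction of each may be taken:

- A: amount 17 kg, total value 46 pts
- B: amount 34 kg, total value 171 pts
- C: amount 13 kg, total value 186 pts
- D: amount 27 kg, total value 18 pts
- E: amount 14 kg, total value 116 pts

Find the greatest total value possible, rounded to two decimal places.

Take in order of value per unit:
- C (186/13 per unit): all 13 → value 186, running total 186.00
- E (116/14 per unit): all 14 → value 116, running total 302.00
- B (171/34 per unit): 3 of 34 → value 3×171/34 = 15.0882, running total 317.09
Total 317.09.

317.09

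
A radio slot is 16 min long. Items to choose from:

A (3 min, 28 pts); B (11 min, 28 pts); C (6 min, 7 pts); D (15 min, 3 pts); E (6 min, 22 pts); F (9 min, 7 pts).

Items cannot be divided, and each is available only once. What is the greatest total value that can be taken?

This is a 0/1 knapsack; check combinations near the capacity.
- A+C+E: duration 3+6+6=15, value 28+7+22=57
- A+B: duration 3+11=14, value 28+28=56
- A+E: duration 3+6=9, value 28+22=50
- A+C: duration 3+6=9, value 28+7=35
Best: 57 pts.

57 pts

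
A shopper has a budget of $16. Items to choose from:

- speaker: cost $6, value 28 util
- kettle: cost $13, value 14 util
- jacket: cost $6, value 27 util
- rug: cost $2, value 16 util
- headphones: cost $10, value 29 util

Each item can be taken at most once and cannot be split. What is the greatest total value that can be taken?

71 util

Check high-value combinations within $16:
- speaker+jacket+rug: cost 6+6+2=14, value 28+27+16=71
- speaker+headphones: cost 6+10=16, value 28+29=57
- jacket+headphones: cost 6+10=16, value 27+29=56
Best: 71 util.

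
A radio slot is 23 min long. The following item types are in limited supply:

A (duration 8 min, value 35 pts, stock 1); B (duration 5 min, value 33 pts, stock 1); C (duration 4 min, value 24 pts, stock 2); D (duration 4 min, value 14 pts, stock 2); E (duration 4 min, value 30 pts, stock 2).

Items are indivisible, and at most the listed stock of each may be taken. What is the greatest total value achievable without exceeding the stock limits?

Best selections within duration 23 and stock limits:
- 1×B + 2×C + 2×E: duration 21, value 141
- 1×B + 1×C + 1×D + 2×E: duration 21, value 131
Best: 141 pts.

141 pts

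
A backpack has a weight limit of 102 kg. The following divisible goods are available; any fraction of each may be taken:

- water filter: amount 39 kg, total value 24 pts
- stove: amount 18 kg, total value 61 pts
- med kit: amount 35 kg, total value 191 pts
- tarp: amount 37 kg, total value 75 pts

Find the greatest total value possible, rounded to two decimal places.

Take in order of value per unit:
- med kit (191/35 per unit): all 35 → value 191, running total 191.00
- stove (61/18 per unit): all 18 → value 61, running total 252.00
- tarp (75/37 per unit): all 37 → value 75, running total 327.00
- water filter (24/39 per unit): 12 of 39 → value 12×24/39 = 7.3846, running total 334.38
Total 334.38.

334.38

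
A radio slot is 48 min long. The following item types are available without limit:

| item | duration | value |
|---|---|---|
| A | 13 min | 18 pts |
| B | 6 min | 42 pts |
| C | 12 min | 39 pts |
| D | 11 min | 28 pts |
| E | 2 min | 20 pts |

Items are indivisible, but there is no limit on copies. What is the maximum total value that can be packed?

Best value-per-unit is E at 20/2, and filling with it alone uses duration 24×2=48. No mix of the others beats 24×20 = 480.

480 pts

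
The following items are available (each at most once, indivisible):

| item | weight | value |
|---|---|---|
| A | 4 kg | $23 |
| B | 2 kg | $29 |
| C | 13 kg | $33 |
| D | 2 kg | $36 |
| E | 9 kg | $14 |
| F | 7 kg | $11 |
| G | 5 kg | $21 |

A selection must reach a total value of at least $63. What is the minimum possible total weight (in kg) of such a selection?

4

Subsets with value ≥ 63, sorted by total weight:
- B+D: weight 4, value 65
- A+B+D: weight 8, value 88
- B+D+G: weight 9, value 86
- A+D+G: weight 11, value 80
Minimum weight: 4 kg.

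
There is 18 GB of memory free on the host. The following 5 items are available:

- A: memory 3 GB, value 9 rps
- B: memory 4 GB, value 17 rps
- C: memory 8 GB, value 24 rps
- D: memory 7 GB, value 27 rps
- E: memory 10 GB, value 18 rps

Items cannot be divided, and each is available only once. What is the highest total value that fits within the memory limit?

Check high-value combinations within 18 GB:
- A+C+D: memory 3+8+7=18, value 9+24+27=60
- A+B+D: memory 3+4+7=14, value 9+17+27=53
- C+D: memory 8+7=15, value 24+27=51
- A+B+C: memory 3+4+8=15, value 9+17+24=50
Best: 60 rps.

60 rps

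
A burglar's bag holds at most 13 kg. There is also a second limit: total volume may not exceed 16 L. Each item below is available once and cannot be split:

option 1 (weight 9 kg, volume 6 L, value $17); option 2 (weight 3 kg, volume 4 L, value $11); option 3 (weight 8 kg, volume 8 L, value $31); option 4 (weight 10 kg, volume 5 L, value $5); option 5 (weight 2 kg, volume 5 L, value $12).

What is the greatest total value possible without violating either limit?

$43

Feasible sets respecting both limits:
- option 3+option 5: weight 10, volume 13, value 43
- option 2+option 3: weight 11, volume 12, value 42
- option 3: weight 8, volume 8, value 31
Best: $43.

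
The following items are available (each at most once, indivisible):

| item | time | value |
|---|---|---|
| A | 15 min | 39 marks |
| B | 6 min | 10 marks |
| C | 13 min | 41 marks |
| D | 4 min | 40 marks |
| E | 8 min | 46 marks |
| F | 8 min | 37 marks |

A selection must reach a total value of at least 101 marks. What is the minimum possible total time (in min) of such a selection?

Subsets with value ≥ 101, sorted by total time:
- D+E+F: time 20, value 123
- C+D+E: time 25, value 127
- C+D+F: time 25, value 118
- B+D+E+F: time 26, value 133
Minimum time: 20 min.

20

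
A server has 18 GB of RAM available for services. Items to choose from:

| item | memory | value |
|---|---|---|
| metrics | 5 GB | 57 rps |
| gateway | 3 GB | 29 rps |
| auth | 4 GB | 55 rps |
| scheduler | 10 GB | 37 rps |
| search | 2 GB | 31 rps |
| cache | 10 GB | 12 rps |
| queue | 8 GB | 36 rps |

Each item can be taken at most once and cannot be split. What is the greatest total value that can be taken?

172 rps

Check high-value combinations within 18 GB:
- metrics+gateway+auth+search: memory 5+3+4+2=14, value 57+29+55+31=172
- metrics+gateway+search+queue: memory 5+3+2+8=18, value 57+29+31+36=153
- gateway+auth+search+queue: memory 3+4+2+8=17, value 29+55+31+36=151
- metrics+auth+queue: memory 5+4+8=17, value 57+55+36=148
- metrics+auth+search: memory 5+4+2=11, value 57+55+31=143
Best: 172 rps.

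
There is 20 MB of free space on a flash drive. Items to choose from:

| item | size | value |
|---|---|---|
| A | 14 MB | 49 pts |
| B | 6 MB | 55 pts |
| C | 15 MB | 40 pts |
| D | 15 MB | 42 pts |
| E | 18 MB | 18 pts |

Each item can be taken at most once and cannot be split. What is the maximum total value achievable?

Check high-value combinations within 20 MB:
- A+B: size 14+6=20, value 49+55=104
- B: size 6, value 55
- A: size 14, value 49
- D: size 15, value 42
Best: 104 pts.

104 pts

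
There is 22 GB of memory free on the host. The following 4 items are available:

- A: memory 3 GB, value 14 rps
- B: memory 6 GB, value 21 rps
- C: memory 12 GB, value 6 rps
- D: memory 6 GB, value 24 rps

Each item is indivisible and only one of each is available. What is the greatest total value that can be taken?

This is a 0/1 knapsack; check combinations near the capacity.
- A+B+D: memory 3+6+6=15, value 14+21+24=59
- B+D: memory 6+6=12, value 21+24=45
- A+C+D: memory 3+12+6=21, value 14+6+24=44
- A+B+C: memory 3+6+12=21, value 14+21+6=41
- A+D: memory 3+6=9, value 14+24=38
Best: 59 rps.

59 rps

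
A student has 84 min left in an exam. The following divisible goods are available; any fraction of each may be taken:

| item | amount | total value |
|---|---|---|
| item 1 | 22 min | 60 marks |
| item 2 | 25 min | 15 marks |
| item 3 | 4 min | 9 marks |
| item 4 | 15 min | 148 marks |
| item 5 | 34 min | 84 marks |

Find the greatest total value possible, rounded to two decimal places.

Take in order of value per unit:
- item 4 (148/15 per unit): all 15 → value 148, running total 148.00
- item 1 (60/22 per unit): all 22 → value 60, running total 208.00
- item 5 (84/34 per unit): all 34 → value 84, running total 292.00
- item 3 (9/4 per unit): all 4 → value 9, running total 301.00
- item 2 (15/25 per unit): 9 of 25 → value 9×15/25 = 5.4000, running total 306.40
Total 306.40.

306.40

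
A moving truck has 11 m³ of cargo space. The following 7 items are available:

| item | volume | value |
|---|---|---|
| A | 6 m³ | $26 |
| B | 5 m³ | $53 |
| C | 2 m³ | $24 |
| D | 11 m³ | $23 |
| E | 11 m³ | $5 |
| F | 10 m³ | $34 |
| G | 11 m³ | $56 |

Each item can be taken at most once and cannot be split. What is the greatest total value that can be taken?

$79

Check high-value combinations within 11 m³:
- A+B: volume 6+5=11, value 26+53=79
- B+C: volume 5+2=7, value 53+24=77
- G: volume 11, value 56
- B: volume 5, value 53
Best: $79.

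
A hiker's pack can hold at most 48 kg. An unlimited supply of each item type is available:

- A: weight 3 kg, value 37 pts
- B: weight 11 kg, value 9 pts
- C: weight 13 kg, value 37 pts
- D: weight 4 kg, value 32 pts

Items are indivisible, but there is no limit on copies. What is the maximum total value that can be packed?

Best value-per-unit is A at 37/3, and filling with it alone uses weight 16×3=48. No mix of the others beats 16×37 = 592.

592 pts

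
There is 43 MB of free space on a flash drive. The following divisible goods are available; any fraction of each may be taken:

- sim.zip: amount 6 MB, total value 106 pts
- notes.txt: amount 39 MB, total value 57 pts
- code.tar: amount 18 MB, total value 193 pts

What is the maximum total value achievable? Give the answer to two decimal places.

Take in order of value per unit:
- sim.zip (106/6 per unit): all 6 → value 106, running total 106.00
- code.tar (193/18 per unit): all 18 → value 193, running total 299.00
- notes.txt (57/39 per unit): 19 of 39 → value 19×57/39 = 27.7692, running total 326.77
Total 326.77.

326.77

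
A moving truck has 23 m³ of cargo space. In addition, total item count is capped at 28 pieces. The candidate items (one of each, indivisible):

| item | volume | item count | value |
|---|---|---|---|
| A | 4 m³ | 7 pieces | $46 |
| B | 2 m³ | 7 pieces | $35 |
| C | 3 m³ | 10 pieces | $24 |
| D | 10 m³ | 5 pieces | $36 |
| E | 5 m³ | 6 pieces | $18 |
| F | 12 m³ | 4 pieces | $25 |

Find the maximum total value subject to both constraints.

Feasible sets respecting both limits:
- A+B+D+E: volume 21, item count 25, value 135
- A+B+C+F: volume 21, item count 28, value 130
- A+C+D+E: volume 22, item count 28, value 124
- A+B+E+F: volume 23, item count 24, value 124
Best: $135.

$135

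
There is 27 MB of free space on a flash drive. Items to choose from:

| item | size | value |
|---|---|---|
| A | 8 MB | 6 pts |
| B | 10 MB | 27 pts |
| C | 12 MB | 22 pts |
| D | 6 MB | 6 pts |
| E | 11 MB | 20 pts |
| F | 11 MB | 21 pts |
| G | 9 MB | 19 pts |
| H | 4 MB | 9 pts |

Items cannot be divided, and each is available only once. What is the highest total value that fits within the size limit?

58 pts

Check high-value combinations within 27 MB:
- B+C+H: size 10+12+4=26, value 27+22+9=58
- B+F+H: size 10+11+4=25, value 27+21+9=57
- B+E+H: size 10+11+4=25, value 27+20+9=56
- B+G+H: size 10+9+4=23, value 27+19+9=55
- B+D+F: size 10+6+11=27, value 27+6+21=54
Best: 58 pts.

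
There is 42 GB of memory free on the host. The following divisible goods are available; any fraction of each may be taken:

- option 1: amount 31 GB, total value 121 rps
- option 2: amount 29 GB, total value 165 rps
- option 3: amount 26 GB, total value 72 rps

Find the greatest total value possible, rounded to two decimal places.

215.74

Take in order of value per unit:
- option 2 (165/29 per unit): all 29 → value 165, running total 165.00
- option 1 (121/31 per unit): 13 of 31 → value 13×121/31 = 50.7419, running total 215.74
Total 215.74.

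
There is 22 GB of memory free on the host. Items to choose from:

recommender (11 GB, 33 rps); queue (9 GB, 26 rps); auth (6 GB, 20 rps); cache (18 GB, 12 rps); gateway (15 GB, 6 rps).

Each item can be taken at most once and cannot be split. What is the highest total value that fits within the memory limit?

59 rps

Check high-value combinations within 22 GB:
- recommender+queue: memory 11+9=20, value 33+26=59
- recommender+auth: memory 11+6=17, value 33+20=53
- queue+auth: memory 9+6=15, value 26+20=46
- recommender: memory 11, value 33
- queue: memory 9, value 26
Best: 59 rps.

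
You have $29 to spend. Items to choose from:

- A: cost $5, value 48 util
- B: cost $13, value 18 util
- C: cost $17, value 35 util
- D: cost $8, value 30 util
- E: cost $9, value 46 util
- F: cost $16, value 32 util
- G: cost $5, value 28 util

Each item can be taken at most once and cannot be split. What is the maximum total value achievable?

152 util

Check high-value combinations within $29:
- A+D+E+G: cost 5+8+9+5=27, value 48+30+46+28=152
- A+D+E: cost 5+8+9=22, value 48+30+46=124
- A+E+G: cost 5+9+5=19, value 48+46+28=122
- A+B+E: cost 5+13+9=27, value 48+18+46=112
Best: 152 util.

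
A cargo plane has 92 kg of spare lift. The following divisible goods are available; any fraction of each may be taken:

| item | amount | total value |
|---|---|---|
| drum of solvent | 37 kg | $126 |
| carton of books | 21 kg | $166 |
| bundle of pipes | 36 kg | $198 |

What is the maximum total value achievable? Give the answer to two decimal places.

483.19

Take in order of value per unit:
- carton of books (166/21 per unit): all 21 → value 166, running total 166.00
- bundle of pipes (198/36 per unit): all 36 → value 198, running total 364.00
- drum of solvent (126/37 per unit): 35 of 37 → value 35×126/37 = 119.1892, running total 483.19
Total 483.19.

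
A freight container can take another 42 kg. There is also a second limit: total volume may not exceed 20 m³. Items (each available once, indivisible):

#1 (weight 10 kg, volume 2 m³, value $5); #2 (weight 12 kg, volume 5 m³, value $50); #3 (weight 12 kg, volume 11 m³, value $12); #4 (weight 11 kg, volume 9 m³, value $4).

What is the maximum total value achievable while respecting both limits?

Feasible sets respecting both limits:
- #1+#2+#3: weight 34, volume 18, value 67
- #2+#3: weight 24, volume 16, value 62
- #1+#2+#4: weight 33, volume 16, value 59
Best: $67.

$67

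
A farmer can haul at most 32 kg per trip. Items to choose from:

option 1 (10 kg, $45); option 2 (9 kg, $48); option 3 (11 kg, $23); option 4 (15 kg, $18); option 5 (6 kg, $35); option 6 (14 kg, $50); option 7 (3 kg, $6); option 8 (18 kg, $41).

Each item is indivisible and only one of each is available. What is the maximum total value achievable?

This is a 0/1 knapsack; check combinations near the capacity.
- option 2+option 5+option 6+option 7: weight 9+6+14+3=32, value 48+35+50+6=139
- option 1+option 2+option 5+option 7: weight 10+9+6+3=28, value 45+48+35+6=134
- option 2+option 5+option 6: weight 9+6+14=29, value 48+35+50=133
- option 1+option 5+option 6: weight 10+6+14=30, value 45+35+50=130
- option 1+option 2+option 5: weight 10+9+6=25, value 45+48+35=128
Best: $139.

$139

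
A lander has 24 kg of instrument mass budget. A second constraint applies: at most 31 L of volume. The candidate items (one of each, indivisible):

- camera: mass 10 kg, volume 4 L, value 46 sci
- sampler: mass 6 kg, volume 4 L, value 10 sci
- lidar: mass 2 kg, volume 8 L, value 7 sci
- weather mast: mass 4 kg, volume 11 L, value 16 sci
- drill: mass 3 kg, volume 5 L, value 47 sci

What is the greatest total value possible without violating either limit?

Feasible sets respecting both limits:
- camera+sampler+weather mast+drill: mass 23, volume 24, value 119
- camera+lidar+weather mast+drill: mass 19, volume 28, value 116
- camera+sampler+lidar+drill: mass 21, volume 21, value 110
Best: 119 sci.

119 sci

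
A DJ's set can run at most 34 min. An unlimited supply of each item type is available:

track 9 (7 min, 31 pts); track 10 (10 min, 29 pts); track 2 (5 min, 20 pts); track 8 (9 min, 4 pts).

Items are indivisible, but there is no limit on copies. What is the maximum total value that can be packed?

144 pts

Best value-per-unit is track 9 at 31/7; filling with it alone gives 4×31 = 124.
Optimal mix: 4×track 9 + 1×track 2 → duration 33, value 144.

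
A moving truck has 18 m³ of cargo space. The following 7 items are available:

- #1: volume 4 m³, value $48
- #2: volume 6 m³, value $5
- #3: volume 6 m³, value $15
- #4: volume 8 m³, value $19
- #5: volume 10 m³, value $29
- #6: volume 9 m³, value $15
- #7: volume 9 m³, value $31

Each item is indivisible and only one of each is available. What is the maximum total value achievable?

$82

Check high-value combinations within 18 m³:
- #1+#3+#4: volume 4+6+8=18, value 48+15+19=82
- #1+#7: volume 4+9=13, value 48+31=79
- #1+#5: volume 4+10=14, value 48+29=77
Best: $82.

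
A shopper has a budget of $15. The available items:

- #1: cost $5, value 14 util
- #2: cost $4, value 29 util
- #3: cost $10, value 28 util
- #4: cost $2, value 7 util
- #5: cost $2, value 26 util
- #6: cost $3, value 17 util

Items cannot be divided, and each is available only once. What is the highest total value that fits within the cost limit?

86 util

Check high-value combinations within $15:
- #1+#2+#5+#6: cost 5+4+2+3=14, value 14+29+26+17=86
- #2+#4+#5+#6: cost 4+2+2+3=11, value 29+7+26+17=79
- #1+#2+#4+#5: cost 5+4+2+2=13, value 14+29+7+26=76
- #2+#5+#6: cost 4+2+3=9, value 29+26+17=72
- #3+#5+#6: cost 10+2+3=15, value 28+26+17=71
Best: 86 util.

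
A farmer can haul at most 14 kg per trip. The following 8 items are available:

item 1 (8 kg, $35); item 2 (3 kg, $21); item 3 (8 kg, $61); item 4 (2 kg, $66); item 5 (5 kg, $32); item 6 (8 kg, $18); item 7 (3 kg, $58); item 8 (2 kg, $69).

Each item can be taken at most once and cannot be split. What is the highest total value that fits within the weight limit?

This is a 0/1 knapsack; check combinations near the capacity.
- item 4+item 5+item 7+item 8: weight 2+5+3+2=12, value 66+32+58+69=225
- item 2+item 4+item 7+item 8: weight 3+2+3+2=10, value 21+66+58+69=214
- item 3+item 4+item 8: weight 8+2+2=12, value 61+66+69=196
- item 4+item 7+item 8: weight 2+3+2=7, value 66+58+69=193
- item 2+item 4+item 5+item 8: weight 3+2+5+2=12, value 21+66+32+69=188
Best: $225.

$225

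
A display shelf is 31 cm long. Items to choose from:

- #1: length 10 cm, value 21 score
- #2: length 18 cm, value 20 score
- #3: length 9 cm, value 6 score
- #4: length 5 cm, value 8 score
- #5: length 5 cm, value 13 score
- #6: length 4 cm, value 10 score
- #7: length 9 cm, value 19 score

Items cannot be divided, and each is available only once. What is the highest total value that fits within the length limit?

Check high-value combinations within 31 cm:
- #1+#5+#6+#7: length 10+5+4+9=28, value 21+13+10+19=63
- #1+#4+#5+#7: length 10+5+5+9=29, value 21+8+13+19=61
- #1+#4+#6+#7: length 10+5+4+9=28, value 21+8+10+19=58
Best: 63 score.

63 score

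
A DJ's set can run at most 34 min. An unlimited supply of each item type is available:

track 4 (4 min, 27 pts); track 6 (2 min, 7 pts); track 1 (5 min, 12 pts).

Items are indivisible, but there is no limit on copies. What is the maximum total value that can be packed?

Best value-per-unit is track 4 at 27/4; filling with it alone gives 8×27 = 216.
Optimal mix: 8×track 4 + 1×track 6 → duration 34, value 223.

223 pts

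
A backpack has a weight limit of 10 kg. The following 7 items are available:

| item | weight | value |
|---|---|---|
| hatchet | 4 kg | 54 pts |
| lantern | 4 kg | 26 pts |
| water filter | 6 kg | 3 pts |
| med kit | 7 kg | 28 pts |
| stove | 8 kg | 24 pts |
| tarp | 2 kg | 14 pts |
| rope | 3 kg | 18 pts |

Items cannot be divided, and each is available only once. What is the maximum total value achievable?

Check high-value combinations within 10 kg:
- hatchet+lantern+tarp: weight 4+4+2=10, value 54+26+14=94
- hatchet+tarp+rope: weight 4+2+3=9, value 54+14+18=86
- hatchet+lantern: weight 4+4=8, value 54+26=80
Best: 94 pts.

94 pts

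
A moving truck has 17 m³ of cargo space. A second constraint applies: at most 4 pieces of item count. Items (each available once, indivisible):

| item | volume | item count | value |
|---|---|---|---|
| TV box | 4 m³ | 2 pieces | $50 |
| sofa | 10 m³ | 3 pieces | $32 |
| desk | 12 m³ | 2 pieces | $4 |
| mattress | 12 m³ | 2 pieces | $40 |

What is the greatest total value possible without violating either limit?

$90

Feasible sets respecting both limits:
- TV box+mattress: volume 16, item count 4, value 90
- TV box+desk: volume 16, item count 4, value 54
- TV box: volume 4, item count 2, value 50
- mattress: volume 12, item count 2, value 40
Best: $90.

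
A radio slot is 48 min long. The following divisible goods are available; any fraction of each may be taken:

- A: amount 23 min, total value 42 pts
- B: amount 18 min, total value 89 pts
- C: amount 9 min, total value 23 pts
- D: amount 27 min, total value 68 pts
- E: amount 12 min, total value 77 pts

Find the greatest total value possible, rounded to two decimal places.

Take in order of value per unit:
- E (77/12 per unit): all 12 → value 77, running total 77.00
- B (89/18 per unit): all 18 → value 89, running total 166.00
- C (23/9 per unit): all 9 → value 23, running total 189.00
- D (68/27 per unit): 9 of 27 → value 9×68/27 = 22.6667, running total 211.67
Total 211.67.

211.67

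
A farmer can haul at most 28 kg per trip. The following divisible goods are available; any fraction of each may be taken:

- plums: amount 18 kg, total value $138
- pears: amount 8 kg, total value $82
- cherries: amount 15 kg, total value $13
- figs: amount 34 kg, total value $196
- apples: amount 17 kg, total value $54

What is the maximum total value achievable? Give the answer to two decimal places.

231.53

Take in order of value per unit:
- pears (82/8 per unit): all 8 → value 82, running total 82.00
- plums (138/18 per unit): all 18 → value 138, running total 220.00
- figs (196/34 per unit): 2 of 34 → value 2×196/34 = 11.5294, running total 231.53
Total 231.53.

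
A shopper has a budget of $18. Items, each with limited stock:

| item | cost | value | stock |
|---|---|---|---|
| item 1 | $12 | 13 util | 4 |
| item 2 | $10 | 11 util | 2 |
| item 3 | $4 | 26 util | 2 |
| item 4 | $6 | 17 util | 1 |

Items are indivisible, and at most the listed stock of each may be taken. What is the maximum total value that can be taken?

69 util

Top feasible selections:
- 2×item 3 + 1×item 4: cost 14, value 69
- 1×item 2 + 2×item 3: cost 18, value 63
Best: 69 util.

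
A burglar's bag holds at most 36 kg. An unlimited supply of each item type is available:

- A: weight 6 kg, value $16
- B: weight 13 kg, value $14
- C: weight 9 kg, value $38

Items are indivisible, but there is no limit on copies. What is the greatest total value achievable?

Best value-per-unit is C at 38/9, and filling with it alone uses weight 4×9=36. No mix of the others beats 4×38 = 152.

$152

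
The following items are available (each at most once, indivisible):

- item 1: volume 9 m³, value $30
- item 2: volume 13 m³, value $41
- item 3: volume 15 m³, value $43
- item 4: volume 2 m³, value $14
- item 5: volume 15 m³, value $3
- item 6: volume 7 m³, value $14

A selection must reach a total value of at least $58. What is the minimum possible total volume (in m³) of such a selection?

Subsets with value ≥ 58, sorted by total volume:
- item 1+item 4+item 6: volume 18, value 58
- item 1+item 2: volume 22, value 71
- item 2+item 4+item 6: volume 22, value 69
- item 1+item 2+item 4: volume 24, value 85
Minimum volume: 18 m³.

18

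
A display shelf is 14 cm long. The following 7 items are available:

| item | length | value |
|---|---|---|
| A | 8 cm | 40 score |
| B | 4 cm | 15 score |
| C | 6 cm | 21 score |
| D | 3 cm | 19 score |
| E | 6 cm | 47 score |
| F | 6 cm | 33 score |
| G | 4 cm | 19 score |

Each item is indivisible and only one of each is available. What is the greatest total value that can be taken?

This is a 0/1 knapsack; check combinations near the capacity.
- A+E: length 8+6=14, value 40+47=87
- D+E+G: length 3+6+4=13, value 19+47+19=85
- B+D+E: length 4+3+6=13, value 15+19+47=81
Best: 87 score.

87 score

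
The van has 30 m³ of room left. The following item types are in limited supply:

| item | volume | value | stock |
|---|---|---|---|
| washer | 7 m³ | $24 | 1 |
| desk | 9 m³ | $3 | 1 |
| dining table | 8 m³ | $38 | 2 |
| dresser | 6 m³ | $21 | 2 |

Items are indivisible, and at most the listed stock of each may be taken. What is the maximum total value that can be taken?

$121

Best selections within volume 30 and stock limits:
- 1×washer + 2×dining table + 1×dresser: volume 29, value 121
- 2×dining table + 2×dresser: volume 28, value 118
- 1×washer + 1×dining table + 2×dresser: volume 27, value 104
- 1×washer + 2×dining table: volume 23, value 100
Best: $121.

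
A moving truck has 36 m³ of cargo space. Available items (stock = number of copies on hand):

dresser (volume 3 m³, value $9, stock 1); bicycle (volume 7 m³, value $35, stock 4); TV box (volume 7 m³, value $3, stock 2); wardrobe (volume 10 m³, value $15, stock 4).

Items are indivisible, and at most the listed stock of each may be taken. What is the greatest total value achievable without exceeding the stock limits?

$149

Best selections within volume 36 and stock limits:
- 1×dresser + 4×bicycle: volume 31, value 149
- 4×bicycle + 1×TV box: volume 35, value 143
Best: $149.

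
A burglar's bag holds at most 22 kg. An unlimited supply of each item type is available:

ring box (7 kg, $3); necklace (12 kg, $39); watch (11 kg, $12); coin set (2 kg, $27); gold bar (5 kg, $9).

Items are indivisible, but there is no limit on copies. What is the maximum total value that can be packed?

Best value-per-unit is coin set at 27/2, and filling with it alone uses weight 11×2=22. No mix of the others beats 11×27 = 297.

$297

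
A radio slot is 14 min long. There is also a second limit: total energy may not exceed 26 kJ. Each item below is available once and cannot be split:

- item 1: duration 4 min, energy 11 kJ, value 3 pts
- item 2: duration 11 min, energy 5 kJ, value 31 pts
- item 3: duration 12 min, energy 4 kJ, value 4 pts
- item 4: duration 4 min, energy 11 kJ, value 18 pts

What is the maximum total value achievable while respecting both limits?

31 pts

Feasible sets respecting both limits:
- item 2: duration 11, energy 5, value 31
- item 1+item 4: duration 8, energy 22, value 21
- item 4: duration 4, energy 11, value 18
Best: 31 pts.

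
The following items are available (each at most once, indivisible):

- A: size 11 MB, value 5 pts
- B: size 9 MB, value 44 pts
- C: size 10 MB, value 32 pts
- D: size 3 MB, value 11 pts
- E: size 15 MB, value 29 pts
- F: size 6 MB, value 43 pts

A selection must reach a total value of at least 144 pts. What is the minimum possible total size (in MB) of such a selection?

40

Subsets with value ≥ 144, sorted by total size:
- B+C+E+F: size 40, value 148
- B+C+D+E+F: size 43, value 159
- A+B+C+E+F: size 51, value 153
Minimum size: 40 MB.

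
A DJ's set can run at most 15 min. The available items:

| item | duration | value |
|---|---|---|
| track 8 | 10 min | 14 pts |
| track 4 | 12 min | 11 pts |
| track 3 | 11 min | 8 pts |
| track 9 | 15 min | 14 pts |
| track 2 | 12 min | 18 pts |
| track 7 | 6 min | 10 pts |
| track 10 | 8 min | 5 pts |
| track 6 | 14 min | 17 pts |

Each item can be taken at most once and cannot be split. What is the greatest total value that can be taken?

Check high-value combinations within 15 min:
- track 2: duration 12, value 18
- track 6: duration 14, value 17
- track 7+track 10: duration 6+8=14, value 10+5=15
Best: 18 pts.

18 pts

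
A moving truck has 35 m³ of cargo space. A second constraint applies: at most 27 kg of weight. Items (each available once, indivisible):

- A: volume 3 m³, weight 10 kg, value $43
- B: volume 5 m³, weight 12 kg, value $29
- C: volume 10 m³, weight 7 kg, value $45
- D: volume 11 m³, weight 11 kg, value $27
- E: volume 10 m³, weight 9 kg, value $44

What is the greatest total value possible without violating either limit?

Feasible sets respecting both limits:
- A+C+E: volume 23, weight 26, value 132
- C+D+E: volume 31, weight 27, value 116
- C+E: volume 20, weight 16, value 89
- A+C: volume 13, weight 17, value 88
Best: $132.

$132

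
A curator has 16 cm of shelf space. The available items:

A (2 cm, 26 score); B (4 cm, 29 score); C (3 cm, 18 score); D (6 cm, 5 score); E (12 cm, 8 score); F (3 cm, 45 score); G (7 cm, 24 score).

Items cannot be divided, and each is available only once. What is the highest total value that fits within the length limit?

124 score

Check high-value combinations within 16 cm:
- A+B+F+G: length 2+4+3+7=16, value 26+29+45+24=124
- A+B+C+F: length 2+4+3+3=12, value 26+29+18+45=118
- A+C+F+G: length 2+3+3+7=15, value 26+18+45+24=113
Best: 124 score.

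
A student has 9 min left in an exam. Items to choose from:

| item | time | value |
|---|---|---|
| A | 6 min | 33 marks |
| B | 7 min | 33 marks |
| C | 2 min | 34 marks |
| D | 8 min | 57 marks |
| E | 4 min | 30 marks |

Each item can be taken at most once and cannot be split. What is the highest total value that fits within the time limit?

Check high-value combinations within 9 min:
- A+C: time 6+2=8, value 33+34=67
- B+C: time 7+2=9, value 33+34=67
- C+E: time 2+4=6, value 34+30=64
Best: 67 marks.

67 marks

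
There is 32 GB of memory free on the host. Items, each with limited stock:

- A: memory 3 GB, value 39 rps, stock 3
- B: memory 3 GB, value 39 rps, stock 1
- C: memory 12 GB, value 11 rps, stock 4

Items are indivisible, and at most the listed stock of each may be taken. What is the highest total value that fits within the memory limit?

Top feasible selections:
- 3×A + 1×B + 1×C: memory 24, value 167
- 3×A + 1×B: memory 12, value 156
- 2×A + 1×B + 1×C: memory 21, value 128
- 3×A + 1×C: memory 21, value 128
Best: 167 rps.

167 rps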